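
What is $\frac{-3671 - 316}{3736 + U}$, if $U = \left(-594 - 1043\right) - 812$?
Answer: $- \frac{443}{143} \approx -3.0979$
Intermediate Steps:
$U = -2449$ ($U = \left(-594 - 1043\right) - 812 = -1637 - 812 = -2449$)
$\frac{-3671 - 316}{3736 + U} = \frac{-3671 - 316}{3736 - 2449} = - \frac{3987}{1287} = \left(-3987\right) \frac{1}{1287} = - \frac{443}{143}$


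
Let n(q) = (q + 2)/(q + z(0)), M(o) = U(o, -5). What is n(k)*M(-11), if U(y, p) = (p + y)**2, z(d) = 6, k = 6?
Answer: 512/3 ≈ 170.67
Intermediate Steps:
M(o) = (-5 + o)**2
n(q) = (2 + q)/(6 + q) (n(q) = (q + 2)/(q + 6) = (2 + q)/(6 + q))
n(k)*M(-11) = ((2 + 6)/(6 + 6))*(-5 - 11)**2 = (8/12)*(-16)**2 = ((1/12)*8)*256 = (2/3)*256 = 512/3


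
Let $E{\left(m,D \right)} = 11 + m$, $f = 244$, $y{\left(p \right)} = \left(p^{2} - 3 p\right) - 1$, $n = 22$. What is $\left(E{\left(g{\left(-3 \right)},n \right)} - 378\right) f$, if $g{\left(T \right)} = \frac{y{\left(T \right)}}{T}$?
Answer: $- \frac{272792}{3} \approx -90931.0$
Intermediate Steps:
$y{\left(p \right)} = -1 + p^{2} - 3 p$
$g{\left(T \right)} = \frac{-1 + T^{2} - 3 T}{T}$
$\left(E{\left(g{\left(-3 \right)},n \right)} - 378\right) f = \left(\left(11 - \frac{17}{3}\right) - 378\right) 244 = \left(\frac{16}{3} - 378\right) 244 = \left(- \frac{1118}{3}\right) 244 = - \frac{272792}{3}$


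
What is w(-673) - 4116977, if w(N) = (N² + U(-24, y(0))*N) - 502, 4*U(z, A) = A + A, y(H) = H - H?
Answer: -3664550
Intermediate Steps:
y(H) = 0
U(z, A) = A/2 (U(z, A) = (A + A)/4 = (2*A)/4 = A/2)
w(N) = -502 + N² (w(N) = (N² + ((½)*0)*N) - 502 = (N² + 0*N) - 502 = (N² + 0) - 502 = N² - 502 = -502 + N²)
w(-673) - 4116977 = (-502 + (-673)²) - 4116977 = (-502 + 452929) - 4116977 = 452427 - 4116977 = -3664550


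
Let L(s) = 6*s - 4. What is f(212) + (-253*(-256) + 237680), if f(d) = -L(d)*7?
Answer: 293572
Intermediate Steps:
L(s) = -4 + 6*s
f(d) = 28 - 42*d (f(d) = -(-4 + 6*d)*7 = (4 - 6*d)*7 = 28 - 42*d)
f(212) + (-253*(-256) + 237680) = (28 - 42*212) + (-253*(-256) + 237680) = (28 - 8904) + (64768 + 237680) = -8876 + 302448 = 293572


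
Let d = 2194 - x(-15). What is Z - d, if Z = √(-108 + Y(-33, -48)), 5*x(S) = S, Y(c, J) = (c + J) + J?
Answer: -2197 + I*√237 ≈ -2197.0 + 15.395*I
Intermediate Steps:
Y(c, J) = c + 2*J (Y(c, J) = (J + c) + J = c + 2*J)
x(S) = S/5
Z = I*√237 (Z = √(-108 + (-33 + 2*(-48))) = √(-108 + (-33 - 96)) = √(-108 - 129) = √(-237) = I*√237 ≈ 15.395*I)
d = 2197 (d = 2194 - (-15)/5 = 2194 - 1*(-3) = 2194 + 3 = 2197)
Z - d = I*√237 - 1*2197 = I*√237 - 2197 = -2197 + I*√237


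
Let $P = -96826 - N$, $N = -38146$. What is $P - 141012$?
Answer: $-199692$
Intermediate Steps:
$P = -58680$ ($P = -96826 - -38146 = -96826 + 38146 = -58680$)
$P - 141012 = -58680 - 141012 = -199692$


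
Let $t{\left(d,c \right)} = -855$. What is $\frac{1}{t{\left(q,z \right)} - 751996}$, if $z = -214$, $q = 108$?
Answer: $- \frac{1}{752851} \approx -1.3283 \cdot 10^{-6}$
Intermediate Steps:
$\frac{1}{t{\left(q,z \right)} - 751996} = \frac{1}{-855 - 751996} = \frac{1}{-752851} = - \frac{1}{752851}$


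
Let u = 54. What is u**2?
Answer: 2916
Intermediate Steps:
u**2 = 54**2 = 2916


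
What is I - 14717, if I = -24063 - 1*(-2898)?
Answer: -35882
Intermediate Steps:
I = -21165 (I = -24063 + 2898 = -21165)
I - 14717 = -21165 - 14717 = -35882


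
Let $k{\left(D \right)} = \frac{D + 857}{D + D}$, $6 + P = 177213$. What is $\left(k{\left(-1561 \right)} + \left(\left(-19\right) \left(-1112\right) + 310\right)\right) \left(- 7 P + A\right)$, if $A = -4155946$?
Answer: $- \frac{180590736422650}{1561} \approx -1.1569 \cdot 10^{11}$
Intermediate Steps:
$P = 177207$ ($P = -6 + 177213 = 177207$)
$k{\left(D \right)} = \frac{857 + D}{2 D}$
$\left(k{\left(-1561 \right)} + \left(\left(-19\right) \left(-1112\right) + 310\right)\right) \left(- 7 P + A\right) = \left(\frac{857 - 1561}{2 \left(-1561\right)} + \left(\left(-19\right) \left(-1112\right) + 310\right)\right) \left(\left(-7\right) 177207 - 4155946\right) = \left(\frac{1}{2} \left(- \frac{1}{1561}\right) \left(-704\right) + \left(21128 + 310\right)\right) \left(-1240449 - 4155946\right) = \left(\frac{352}{1561} + 21438\right) \left(-5396395\right) = \frac{33465070}{1561} \left(-5396395\right) = - \frac{180590736422650}{1561}$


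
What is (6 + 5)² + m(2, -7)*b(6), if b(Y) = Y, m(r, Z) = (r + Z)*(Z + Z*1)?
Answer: 541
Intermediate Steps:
m(r, Z) = 2*Z*(Z + r) (m(r, Z) = (Z + r)*(Z + Z) = (Z + r)*(2*Z) = 2*Z*(Z + r))
(6 + 5)² + m(2, -7)*b(6) = (6 + 5)² + (2*(-7)*(-7 + 2))*6 = 11² + (2*(-7)*(-5))*6 = 121 + 70*6 = 121 + 420 = 541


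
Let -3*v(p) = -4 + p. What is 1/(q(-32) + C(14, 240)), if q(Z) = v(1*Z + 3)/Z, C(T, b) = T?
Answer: 32/437 ≈ 0.073227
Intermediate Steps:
v(p) = 4/3 - p/3 (v(p) = -(-4 + p)/3 = 4/3 - p/3)
q(Z) = (⅓ - Z/3)/Z (q(Z) = (4/3 - (1*Z + 3)/3)/Z = (4/3 - (Z + 3)/3)/Z = (4/3 - (3 + Z)/3)/Z = (4/3 + (-1 - Z/3))/Z = (⅓ - Z/3)/Z)
1/(q(-32) + C(14, 240)) = 1/((⅓)*(1 - 1*(-32))/(-32) + 14) = 1/((⅓)*(-1/32)*(1 + 32) + 14) = 1/((⅓)*(-1/32)*33 + 14) = 1/(-11/32 + 14) = 1/(437/32) = 32/437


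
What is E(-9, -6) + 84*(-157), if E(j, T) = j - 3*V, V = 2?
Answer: -13203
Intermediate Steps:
E(j, T) = -6 + j (E(j, T) = j - 3*2 = j - 6 = -6 + j)
E(-9, -6) + 84*(-157) = (-6 - 9) + 84*(-157) = -15 - 13188 = -13203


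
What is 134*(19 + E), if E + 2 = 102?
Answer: 15946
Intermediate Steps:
E = 100 (E = -2 + 102 = 100)
134*(19 + E) = 134*(19 + 100) = 134*119 = 15946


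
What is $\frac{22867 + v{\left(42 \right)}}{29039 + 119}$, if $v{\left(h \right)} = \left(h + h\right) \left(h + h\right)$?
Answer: $\frac{29923}{29158} \approx 1.0262$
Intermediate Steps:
$v{\left(h \right)} = 4 h^{2}$ ($v{\left(h \right)} = 2 h 2 h = 4 h^{2}$)
$\frac{22867 + v{\left(42 \right)}}{29039 + 119} = \frac{22867 + 4 \cdot 42^{2}}{29039 + 119} = \frac{22867 + 4 \cdot 1764}{29158} = \left(22867 + 7056\right) \frac{1}{29158} = 29923 \cdot \frac{1}{29158} = \frac{29923}{29158}$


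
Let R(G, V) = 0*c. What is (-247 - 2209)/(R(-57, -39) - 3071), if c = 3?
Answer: 2456/3071 ≈ 0.79974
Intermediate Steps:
R(G, V) = 0 (R(G, V) = 0*3 = 0)
(-247 - 2209)/(R(-57, -39) - 3071) = (-247 - 2209)/(0 - 3071) = -2456/(-3071) = -2456*(-1/3071) = 2456/3071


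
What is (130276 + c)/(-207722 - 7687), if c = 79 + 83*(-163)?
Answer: -38942/71803 ≈ -0.54235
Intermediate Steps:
c = -13450 (c = 79 - 13529 = -13450)
(130276 + c)/(-207722 - 7687) = (130276 - 13450)/(-207722 - 7687) = 116826/(-215409) = 116826*(-1/215409) = -38942/71803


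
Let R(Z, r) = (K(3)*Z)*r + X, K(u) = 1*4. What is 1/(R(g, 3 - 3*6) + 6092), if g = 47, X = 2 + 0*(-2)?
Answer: 1/3274 ≈ 0.00030544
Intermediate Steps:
K(u) = 4
X = 2 (X = 2 + 0 = 2)
R(Z, r) = 2 + 4*Z*r (R(Z, r) = (4*Z)*r + 2 = 4*Z*r + 2 = 2 + 4*Z*r)
1/(R(g, 3 - 3*6) + 6092) = 1/((2 + 4*47*(3 - 3*6)) + 6092) = 1/((2 + 4*47*(3 - 18)) + 6092) = 1/((2 + 4*47*(-15)) + 6092) = 1/((2 - 2820) + 6092) = 1/(-2818 + 6092) = 1/3274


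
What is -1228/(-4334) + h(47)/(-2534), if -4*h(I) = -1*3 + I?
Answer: 1579713/5491178 ≈ 0.28768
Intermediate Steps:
h(I) = ¾ - I/4 (h(I) = -(-1*3 + I)/4 = -(-3 + I)/4 = ¾ - I/4)
-1228/(-4334) + h(47)/(-2534) = -1228/(-4334) + (¾ - ¼*47)/(-2534) = -1228*(-1/4334) + (¾ - 47/4)*(-1/2534) = 614/2167 - 11*(-1/2534) = 614/2167 + 11/2534 = 1579713/5491178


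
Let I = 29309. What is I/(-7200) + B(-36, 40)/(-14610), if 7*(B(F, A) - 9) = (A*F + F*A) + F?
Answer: -99229661/24544800 ≈ -4.0428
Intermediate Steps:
B(F, A) = 9 + F/7 + 2*A*F/7 (B(F, A) = 9 + ((A*F + F*A) + F)/7 = 9 + ((A*F + A*F) + F)/7 = 9 + (2*A*F + F)/7 = 9 + (F + 2*A*F)/7 = 9 + (F/7 + 2*A*F/7) = 9 + F/7 + 2*A*F/7)
I/(-7200) + B(-36, 40)/(-14610) = 29309/(-7200) + (9 + (⅐)*(-36) + (2/7)*40*(-36))/(-14610) = 29309*(-1/7200) + (9 - 36/7 - 2880/7)*(-1/14610) = -29309/7200 - 2853/7*(-1/14610) = -29309/7200 + 951/34090 = -99229661/24544800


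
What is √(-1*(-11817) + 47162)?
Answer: √58979 ≈ 242.86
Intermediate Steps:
√(-1*(-11817) + 47162) = √(11817 + 47162) = √58979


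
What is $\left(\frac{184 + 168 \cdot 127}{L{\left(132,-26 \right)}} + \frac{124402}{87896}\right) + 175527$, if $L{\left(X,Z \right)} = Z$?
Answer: $\frac{99810715881}{571324} \approx 1.747 \cdot 10^{5}$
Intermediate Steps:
$\left(\frac{184 + 168 \cdot 127}{L{\left(132,-26 \right)}} + \frac{124402}{87896}\right) + 175527 = \left(\frac{184 + 168 \cdot 127}{-26} + \frac{124402}{87896}\right) + 175527 = \left(\left(184 + 21336\right) \left(- \frac{1}{26}\right) + 124402 \cdot \frac{1}{87896}\right) + 175527 = \left(21520 \left(- \frac{1}{26}\right) + \frac{62201}{43948}\right) + 175527 = \left(- \frac{10760}{13} + \frac{62201}{43948}\right) + 175527 = - \frac{472071867}{571324} + 175527 = \frac{99810715881}{571324}$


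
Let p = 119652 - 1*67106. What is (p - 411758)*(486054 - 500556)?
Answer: 5209292424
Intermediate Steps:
p = 52546 (p = 119652 - 67106 = 52546)
(p - 411758)*(486054 - 500556) = (52546 - 411758)*(486054 - 500556) = -359212*(-14502) = 5209292424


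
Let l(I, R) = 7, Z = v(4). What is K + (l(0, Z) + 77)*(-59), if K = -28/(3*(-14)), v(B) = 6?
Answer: -14866/3 ≈ -4955.3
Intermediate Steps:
Z = 6
K = ⅔ (K = -28/(-42) = -28*(-1/42) = ⅔ ≈ 0.66667)
K + (l(0, Z) + 77)*(-59) = ⅔ + (7 + 77)*(-59) = ⅔ + 84*(-59) = ⅔ - 4956 = -14866/3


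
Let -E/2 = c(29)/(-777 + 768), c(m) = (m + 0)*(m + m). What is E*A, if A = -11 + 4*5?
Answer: 3364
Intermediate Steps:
A = 9 (A = -11 + 20 = 9)
c(m) = 2*m² (c(m) = m*(2*m) = 2*m²)
E = 3364/9 (E = -2*2*29²/(-777 + 768) = -2*2*841/(-9) = -3364*(-1)/9 = -2*(-1682/9) = 3364/9 ≈ 373.78)
E*A = (3364/9)*9 = 3364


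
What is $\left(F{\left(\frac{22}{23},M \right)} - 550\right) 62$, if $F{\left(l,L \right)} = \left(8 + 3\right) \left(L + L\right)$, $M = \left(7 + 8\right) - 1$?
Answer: $-15004$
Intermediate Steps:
$M = 14$ ($M = 15 - 1 = 14$)
$F{\left(l,L \right)} = 22 L$ ($F{\left(l,L \right)} = 11 \cdot 2 L = 22 L$)
$\left(F{\left(\frac{22}{23},M \right)} - 550\right) 62 = \left(22 \cdot 14 - 550\right) 62 = \left(308 - 550\right) 62 = \left(-242\right) 62 = -15004$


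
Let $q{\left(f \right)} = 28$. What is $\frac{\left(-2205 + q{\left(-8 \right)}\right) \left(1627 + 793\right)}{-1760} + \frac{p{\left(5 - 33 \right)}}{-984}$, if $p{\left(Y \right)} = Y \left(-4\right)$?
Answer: $\frac{2945369}{984} \approx 2993.3$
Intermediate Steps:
$p{\left(Y \right)} = - 4 Y$
$\frac{\left(-2205 + q{\left(-8 \right)}\right) \left(1627 + 793\right)}{-1760} + \frac{p{\left(5 - 33 \right)}}{-984} = \frac{\left(-2205 + 28\right) \left(1627 + 793\right)}{-1760} + \frac{\left(-4\right) \left(5 - 33\right)}{-984} = \left(-2177\right) 2420 \left(- \frac{1}{1760}\right) + \left(-4\right) \left(-28\right) \left(- \frac{1}{984}\right) = \left(-5268340\right) \left(- \frac{1}{1760}\right) + 112 \left(- \frac{1}{984}\right) = \frac{23947}{8} - \frac{14}{123} = \frac{2945369}{984}$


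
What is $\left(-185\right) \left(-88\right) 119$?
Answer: $1937320$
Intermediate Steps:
$\left(-185\right) \left(-88\right) 119 = 16280 \cdot 119 = 1937320$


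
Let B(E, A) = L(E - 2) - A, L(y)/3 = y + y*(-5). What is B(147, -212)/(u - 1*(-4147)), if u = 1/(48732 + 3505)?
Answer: -9977267/27078355 ≈ -0.36846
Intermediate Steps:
u = 1/52237 ≈ 1.9144e-5
L(y) = -12*y (L(y) = 3*(y + y*(-5)) = 3*(y - 5*y) = 3*(-4*y) = -12*y)
B(E, A) = 24 - A - 12*E (B(E, A) = -12*(E - 2) - A = -12*(-2 + E) - A = (24 - 12*E) - A = 24 - A - 12*E)
B(147, -212)/(u - 1*(-4147)) = (24 - 1*(-212) - 12*147)/(1/52237 - 1*(-4147)) = (24 + 212 - 1764)/(1/52237 + 4147) = -1528/216626840/52237 = -1528*52237/216626840 = -9977267/27078355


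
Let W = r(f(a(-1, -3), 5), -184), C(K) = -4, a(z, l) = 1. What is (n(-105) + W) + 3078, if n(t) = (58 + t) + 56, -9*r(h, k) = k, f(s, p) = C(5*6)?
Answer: 27967/9 ≈ 3107.4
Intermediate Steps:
f(s, p) = -4
r(h, k) = -k/9
W = 184/9 (W = -⅑*(-184) = 184/9 ≈ 20.444)
n(t) = 114 + t
(n(-105) + W) + 3078 = ((114 - 105) + 184/9) + 3078 = (9 + 184/9) + 3078 = 265/9 + 3078 = 27967/9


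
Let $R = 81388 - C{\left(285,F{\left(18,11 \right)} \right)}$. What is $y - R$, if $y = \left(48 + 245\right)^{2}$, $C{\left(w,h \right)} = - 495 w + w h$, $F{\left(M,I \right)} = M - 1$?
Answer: $-131769$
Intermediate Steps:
$F{\left(M,I \right)} = -1 + M$ ($F{\left(M,I \right)} = M - 1 = -1 + M$)
$C{\left(w,h \right)} = - 495 w + h w$
$y = 85849$ ($y = 293^{2} = 85849$)
$R = 217618$ ($R = 81388 - 285 \left(-495 + \left(-1 + 18\right)\right) = 81388 - 285 \left(-495 + 17\right) = 81388 - 285 \left(-478\right) = 81388 - -136230 = 81388 + 136230 = 217618$)
$y - R = 85849 - 217618 = -131769$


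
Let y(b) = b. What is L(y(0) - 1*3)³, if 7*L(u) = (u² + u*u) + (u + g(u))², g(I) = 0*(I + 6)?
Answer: 19683/343 ≈ 57.385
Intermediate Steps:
g(I) = 0 (g(I) = 0*(6 + I) = 0)
L(u) = 3*u²/7 (L(u) = ((u² + u*u) + (u + 0)²)/7 = ((u² + u²) + u²)/7 = (2*u² + u²)/7 = (3*u²)/7 = 3*u²/7)
L(y(0) - 1*3)³ = (3*(0 - 1*3)²/7)³ = (3*(0 - 3)²/7)³ = ((3/7)*(-3)²)³ = ((3/7)*9)³ = (27/7)³ = 19683/343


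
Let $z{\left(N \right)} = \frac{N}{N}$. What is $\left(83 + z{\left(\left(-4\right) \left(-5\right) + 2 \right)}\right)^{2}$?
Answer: $7056$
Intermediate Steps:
$z{\left(N \right)} = 1$
$\left(83 + z{\left(\left(-4\right) \left(-5\right) + 2 \right)}\right)^{2} = \left(83 + 1\right)^{2} = 84^{2} = 7056$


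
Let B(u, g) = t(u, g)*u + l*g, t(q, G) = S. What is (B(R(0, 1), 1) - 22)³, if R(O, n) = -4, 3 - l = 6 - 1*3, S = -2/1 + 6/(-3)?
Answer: -216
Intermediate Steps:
S = -4 (S = -2*1 + 6*(-⅓) = -2 - 2 = -4)
t(q, G) = -4
l = 0 (l = 3 - (6 - 1*3) = 3 - (6 - 3) = 3 - 1*3 = 3 - 3 = 0)
B(u, g) = -4*u (B(u, g) = -4*u + 0*g = -4*u + 0 = -4*u)
(B(R(0, 1), 1) - 22)³ = (-4*(-4) - 22)³ = (16 - 22)³ = (-6)³ = -216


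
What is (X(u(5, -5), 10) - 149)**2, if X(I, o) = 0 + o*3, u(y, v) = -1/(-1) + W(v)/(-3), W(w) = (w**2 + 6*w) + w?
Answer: 14161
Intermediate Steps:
W(w) = w**2 + 7*w
u(y, v) = 1 - v*(7 + v)/3 (u(y, v) = -1/(-1) + (v*(7 + v))/(-3) = -1*(-1) + (v*(7 + v))*(-1/3) = 1 - v*(7 + v)/3)
X(I, o) = 3*o (X(I, o) = 0 + 3*o = 3*o)
(X(u(5, -5), 10) - 149)**2 = (3*10 - 149)**2 = (30 - 149)**2 = (-119)**2 = 14161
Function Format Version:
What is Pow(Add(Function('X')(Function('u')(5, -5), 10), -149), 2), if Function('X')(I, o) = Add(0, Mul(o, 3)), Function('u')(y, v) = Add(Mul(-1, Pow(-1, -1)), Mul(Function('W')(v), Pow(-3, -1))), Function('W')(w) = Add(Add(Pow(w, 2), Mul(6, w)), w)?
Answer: 14161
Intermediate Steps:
Function('W')(w) = Add(Pow(w, 2), Mul(7, w))
Function('u')(y, v) = Add(1, Mul(Rational(-1, 3), v, Add(7, v))) (Function('u')(y, v) = Add(Mul(-1, Pow(-1, -1)), Mul(Mul(v, Add(7, v)), Pow(-3, -1))) = Add(Mul(-1, -1), Mul(Mul(v, Add(7, v)), Rational(-1, 3))) = Add(1, Mul(Rational(-1, 3), v, Add(7, v))))
Function('X')(I, o) = Mul(3, o) (Function('X')(I, o) = Add(0, Mul(3, o)) = Mul(3, o))
Pow(Add(Function('X')(Function('u')(5, -5), 10), -149), 2) = Pow(Add(Mul(3, 10), -149), 2) = Pow(Add(30, -149), 2) = Pow(-119, 2) = 14161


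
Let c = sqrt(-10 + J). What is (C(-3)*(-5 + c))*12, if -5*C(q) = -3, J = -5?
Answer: -36 + 36*I*sqrt(15)/5 ≈ -36.0 + 27.885*I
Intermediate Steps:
C(q) = 3/5 (C(q) = -1/5*(-3) = 3/5)
c = I*sqrt(15) (c = sqrt(-10 - 5) = sqrt(-15) = I*sqrt(15) ≈ 3.873*I)
(C(-3)*(-5 + c))*12 = (3*(-5 + I*sqrt(15))/5)*12 = (-3 + 3*I*sqrt(15)/5)*12 = -36 + 36*I*sqrt(15)/5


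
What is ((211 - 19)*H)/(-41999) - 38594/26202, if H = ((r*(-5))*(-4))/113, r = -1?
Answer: -91531073599/62175865587 ≈ -1.4721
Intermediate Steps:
H = -20/113 (H = (-1*(-5)*(-4))/113 = (5*(-4))*(1/113) = -20*1/113 = -20/113 ≈ -0.17699)
((211 - 19)*H)/(-41999) - 38594/26202 = ((211 - 19)*(-20/113))/(-41999) - 38594/26202 = (192*(-20/113))*(-1/41999) - 38594*1/26202 = -3840/113*(-1/41999) - 19297/13101 = 3840/4745887 - 19297/13101 = -91531073599/62175865587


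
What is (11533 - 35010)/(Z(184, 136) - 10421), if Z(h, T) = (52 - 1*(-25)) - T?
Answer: 23477/10480 ≈ 2.2402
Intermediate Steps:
Z(h, T) = 77 - T (Z(h, T) = (52 + 25) - T = 77 - T)
(11533 - 35010)/(Z(184, 136) - 10421) = (11533 - 35010)/((77 - 1*136) - 10421) = -23477/((77 - 136) - 10421) = -23477/(-59 - 10421) = -23477/(-10480) = -23477*(-1/10480) = 23477/10480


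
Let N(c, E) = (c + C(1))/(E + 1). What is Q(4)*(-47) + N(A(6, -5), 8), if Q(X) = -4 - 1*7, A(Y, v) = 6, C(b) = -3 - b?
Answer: 4655/9 ≈ 517.22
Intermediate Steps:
N(c, E) = (-4 + c)/(1 + E) (N(c, E) = (c + (-3 - 1*1))/(E + 1) = (c + (-3 - 1))/(1 + E) = (c - 4)/(1 + E) = (-4 + c)/(1 + E))
Q(X) = -11 (Q(X) = -4 - 7 = -11)
Q(4)*(-47) + N(A(6, -5), 8) = -11*(-47) + (-4 + 6)/(1 + 8) = 517 + 2/9 = 4655/9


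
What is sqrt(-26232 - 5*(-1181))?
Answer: I*sqrt(20327) ≈ 142.57*I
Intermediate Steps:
sqrt(-26232 - 5*(-1181)) = sqrt(-26232 + 5905) = sqrt(-20327) = I*sqrt(20327)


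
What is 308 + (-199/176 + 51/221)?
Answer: 702645/2288 ≈ 307.10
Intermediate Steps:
308 + (-199/176 + 51/221) = 308 + (-199*1/176 + 51*(1/221)) = 308 + (-199/176 + 3/13) = 308 - 2059/2288 = 702645/2288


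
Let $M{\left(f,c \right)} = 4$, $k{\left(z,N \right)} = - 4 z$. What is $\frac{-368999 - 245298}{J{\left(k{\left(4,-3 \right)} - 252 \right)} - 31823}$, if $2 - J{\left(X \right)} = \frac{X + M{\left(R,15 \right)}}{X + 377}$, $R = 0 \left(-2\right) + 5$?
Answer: $\frac{66958373}{3468225} \approx 19.306$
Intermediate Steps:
$R = 5$ ($R = 0 + 5 = 5$)
$J{\left(X \right)} = 2 - \frac{4 + X}{377 + X}$ ($J{\left(X \right)} = 2 - \frac{X + 4}{X + 377} = 2 - \frac{4 + X}{377 + X}$)
$\frac{-368999 - 245298}{J{\left(k{\left(4,-3 \right)} - 252 \right)} - 31823} = \frac{-368999 - 245298}{\frac{750 - 268}{377 - 268} - 31823} = - \frac{614297}{\frac{750 - 268}{377 - 268} - 31823} = - \frac{614297}{\frac{1}{109} \cdot 482 - 31823} = - \frac{614297}{\frac{482}{109} - 31823} = - \frac{614297}{- \frac{3468225}{109}} = \left(-614297\right) \left(- \frac{109}{3468225}\right) = \frac{66958373}{3468225}$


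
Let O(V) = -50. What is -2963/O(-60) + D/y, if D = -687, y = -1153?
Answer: 3450689/57650 ≈ 59.856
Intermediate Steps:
-2963/O(-60) + D/y = -2963/(-50) - 687/(-1153) = -2963*(-1/50) - 687*(-1/1153) = 2963/50 + 687/1153 = 3450689/57650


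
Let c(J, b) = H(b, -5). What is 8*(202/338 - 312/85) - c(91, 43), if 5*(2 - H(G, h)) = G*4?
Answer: 112282/14365 ≈ 7.8164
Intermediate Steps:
H(G, h) = 2 - 4*G/5 (H(G, h) = 2 - G*4/5 = 2 - 4*G/5)
c(J, b) = 2 - 4*b/5
8*(202/338 - 312/85) - c(91, 43) = 8*(202/338 - 312/85) - (2 - ⅘*43) = 8*(202*(1/338) - 312*1/85) - (2 - 172/5) = 8*(101/169 - 312/85) - 1*(-162/5) = 8*(-44143/14365) + 162/5 = -353144/14365 + 162/5 = 112282/14365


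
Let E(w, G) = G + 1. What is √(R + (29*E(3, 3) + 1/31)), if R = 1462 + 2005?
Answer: √3443294/31 ≈ 59.858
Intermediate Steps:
E(w, G) = 1 + G
R = 3467
√(R + (29*E(3, 3) + 1/31)) = √(3467 + (29*(1 + 3) + 1/31)) = √(3467 + (29*4 + 1/31)) = √(3467 + (116 + 1/31)) = √(3467 + 3597/31) = √(111074/31) = √3443294/31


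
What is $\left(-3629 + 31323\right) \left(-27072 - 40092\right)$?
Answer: $-1860039816$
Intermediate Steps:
$\left(-3629 + 31323\right) \left(-27072 - 40092\right) = 27694 \left(-67164\right) = -1860039816$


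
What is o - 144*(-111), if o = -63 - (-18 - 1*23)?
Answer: 15962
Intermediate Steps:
o = -22 (o = -63 - (-18 - 23) = -63 - 1*(-41) = -63 + 41 = -22)
o - 144*(-111) = -22 - 144*(-111) = -22 + 15984 = 15962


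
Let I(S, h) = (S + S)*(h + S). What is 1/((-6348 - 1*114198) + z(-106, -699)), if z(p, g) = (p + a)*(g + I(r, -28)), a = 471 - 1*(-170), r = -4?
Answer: -1/357551 ≈ -2.7968e-6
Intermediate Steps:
a = 641 (a = 471 + 170 = 641)
I(S, h) = 2*S*(S + h) (I(S, h) = (2*S)*(S + h) = 2*S*(S + h))
z(p, g) = (256 + g)*(641 + p) (z(p, g) = (p + 641)*(g + 2*(-4)*(-4 - 28)) = (641 + p)*(g + 2*(-4)*(-32)) = (641 + p)*(g + 256) = (641 + p)*(256 + g) = (256 + g)*(641 + p))
1/((-6348 - 1*114198) + z(-106, -699)) = 1/((-6348 - 1*114198) + (164096 + 256*(-106) + 641*(-699) - 699*(-106))) = 1/((-6348 - 114198) + (164096 - 27136 - 448059 + 74094)) = 1/(-120546 - 237005) = 1/(-357551) = -1/357551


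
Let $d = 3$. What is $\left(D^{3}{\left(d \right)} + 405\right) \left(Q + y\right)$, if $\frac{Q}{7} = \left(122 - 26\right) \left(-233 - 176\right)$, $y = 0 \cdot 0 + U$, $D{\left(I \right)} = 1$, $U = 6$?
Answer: $-111585852$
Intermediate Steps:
$y = 6$ ($y = 0 \cdot 0 + 6 = 0 + 6 = 6$)
$Q = -274848$ ($Q = 7 \left(122 - 26\right) \left(-233 - 176\right) = 7 \cdot 96 \left(-409\right) = 7 \left(-39264\right) = -274848$)
$\left(D^{3}{\left(d \right)} + 405\right) \left(Q + y\right) = \left(1^{3} + 405\right) \left(-274848 + 6\right) = \left(1 + 405\right) \left(-274842\right) = 406 \left(-274842\right) = -111585852$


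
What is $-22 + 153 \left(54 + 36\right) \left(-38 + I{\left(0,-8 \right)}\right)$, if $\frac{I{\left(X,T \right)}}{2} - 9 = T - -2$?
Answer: $-440662$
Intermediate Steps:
$I{\left(X,T \right)} = 22 + 2 T$ ($I{\left(X,T \right)} = 18 + 2 \left(T - -2\right) = 18 + 2 \left(T + 2\right) = 18 + 2 \left(2 + T\right) = 18 + \left(4 + 2 T\right) = 22 + 2 T$)
$-22 + 153 \left(54 + 36\right) \left(-38 + I{\left(0,-8 \right)}\right) = -22 + 153 \left(54 + 36\right) \left(-38 + \left(22 + 2 \left(-8\right)\right)\right) = -22 + 153 \cdot 90 \left(-38 + \left(22 - 16\right)\right) = -22 + 153 \cdot 90 \left(-38 + 6\right) = -22 + 153 \cdot 90 \left(-32\right) = -22 + 153 \left(-2880\right) = -22 - 440640 = -440662$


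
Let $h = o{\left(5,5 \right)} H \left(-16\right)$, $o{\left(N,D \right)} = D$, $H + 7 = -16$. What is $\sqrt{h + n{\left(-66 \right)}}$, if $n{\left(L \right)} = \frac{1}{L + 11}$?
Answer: $\frac{\sqrt{5565945}}{55} \approx 42.895$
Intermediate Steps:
$H = -23$ ($H = -7 - 16 = -23$)
$n{\left(L \right)} = \frac{1}{11 + L}$
$h = 1840$ ($h = 5 \left(-23\right) \left(-16\right) = \left(-115\right) \left(-16\right) = 1840$)
$\sqrt{h + n{\left(-66 \right)}} = \sqrt{1840 + \frac{1}{11 - 66}} = \sqrt{1840 + \frac{1}{-55}} = \sqrt{1840 - \frac{1}{55}} = \sqrt{\frac{101199}{55}} = \frac{\sqrt{5565945}}{55}$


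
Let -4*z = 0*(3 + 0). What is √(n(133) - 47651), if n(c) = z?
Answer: I*√47651 ≈ 218.29*I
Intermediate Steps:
z = 0 (z = -0*(3 + 0) = -0*3 = -¼*0 = 0)
n(c) = 0
√(n(133) - 47651) = √(0 - 47651) = √(-47651) = I*√47651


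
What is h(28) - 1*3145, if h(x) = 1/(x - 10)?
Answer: -56609/18 ≈ -3144.9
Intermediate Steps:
h(x) = 1/(-10 + x)
h(28) - 1*3145 = 1/(-10 + 28) - 1*3145 = 1/18 - 3145 = -56609/18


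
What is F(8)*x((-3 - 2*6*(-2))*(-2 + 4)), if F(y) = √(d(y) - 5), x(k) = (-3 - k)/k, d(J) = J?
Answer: -15*√3/14 ≈ -1.8558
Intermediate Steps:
x(k) = (-3 - k)/k
F(y) = √(-5 + y) (F(y) = √(y - 5) = √(-5 + y))
F(8)*x((-3 - 2*6*(-2))*(-2 + 4)) = √(-5 + 8)*((-3 - (-3 - 2*6*(-2))*(-2 + 4))/(((-3 - 2*6*(-2))*(-2 + 4)))) = √3*((-3 - (-3 - 12*(-2))*2)/(((-3 - 12*(-2))*2))) = √3*((-3 - (-3 + 24)*2)/(((-3 + 24)*2))) = √3*((-3 - 21*2)/((21*2))) = √3*((-3 - 1*42)/42) = √3*((-3 - 42)/42) = √3*((1/42)*(-45)) = √3*(-15/14) = -15*√3/14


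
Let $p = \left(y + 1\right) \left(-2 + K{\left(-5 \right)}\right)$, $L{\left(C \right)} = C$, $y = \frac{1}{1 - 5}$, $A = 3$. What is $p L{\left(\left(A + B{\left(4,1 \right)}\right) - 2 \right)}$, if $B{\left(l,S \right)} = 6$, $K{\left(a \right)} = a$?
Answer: $- \frac{147}{4} \approx -36.75$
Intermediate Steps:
$y = - \frac{1}{4}$ ($y = \frac{1}{-4} = - \frac{1}{4} \approx -0.25$)
$p = - \frac{21}{4}$ ($p = \left(- \frac{1}{4} + 1\right) \left(-2 - 5\right) = \frac{3}{4} \left(-7\right) = - \frac{21}{4} \approx -5.25$)
$p L{\left(\left(A + B{\left(4,1 \right)}\right) - 2 \right)} = - \frac{21 \left(\left(3 + 6\right) - 2\right)}{4} = - \frac{21 \left(9 - 2\right)}{4} = \left(- \frac{21}{4}\right) 7 = - \frac{147}{4}$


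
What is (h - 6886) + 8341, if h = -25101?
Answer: -23646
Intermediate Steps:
(h - 6886) + 8341 = (-25101 - 6886) + 8341 = -31987 + 8341 = -23646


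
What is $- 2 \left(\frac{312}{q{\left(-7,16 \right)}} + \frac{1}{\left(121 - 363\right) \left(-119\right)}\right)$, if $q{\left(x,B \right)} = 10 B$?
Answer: $- \frac{561571}{143990} \approx -3.9001$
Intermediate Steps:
$- 2 \left(\frac{312}{q{\left(-7,16 \right)}} + \frac{1}{\left(121 - 363\right) \left(-119\right)}\right) = - 2 \left(\frac{312}{10 \cdot 16} + \frac{1}{\left(121 - 363\right) \left(-119\right)}\right) = - 2 \left(\frac{312}{160} + \frac{1}{-242} \left(- \frac{1}{119}\right)\right) = - 2 \left(312 \cdot \frac{1}{160} - - \frac{1}{28798}\right) = - 2 \left(\frac{39}{20} + \frac{1}{28798}\right) = \left(-2\right) \frac{561571}{287980} = - \frac{561571}{143990}$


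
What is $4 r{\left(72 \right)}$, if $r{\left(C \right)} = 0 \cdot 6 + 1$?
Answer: $4$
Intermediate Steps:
$r{\left(C \right)} = 1$ ($r{\left(C \right)} = 0 + 1 = 1$)
$4 r{\left(72 \right)} = 4 \cdot 1 = 4$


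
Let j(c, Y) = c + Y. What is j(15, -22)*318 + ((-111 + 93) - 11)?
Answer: -2255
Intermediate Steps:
j(c, Y) = Y + c
j(15, -22)*318 + ((-111 + 93) - 11) = (-22 + 15)*318 + ((-111 + 93) - 11) = -7*318 + (-18 - 11) = -2226 - 29 = -2255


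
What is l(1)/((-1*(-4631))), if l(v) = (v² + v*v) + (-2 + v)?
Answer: 1/4631 ≈ 0.00021594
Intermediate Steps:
l(v) = -2 + v + 2*v² (l(v) = (v² + v²) + (-2 + v) = 2*v² + (-2 + v) = -2 + v + 2*v²)
l(1)/((-1*(-4631))) = (-2 + 1 + 2*1²)/((-1*(-4631))) = (-2 + 1 + 2*1)/4631 = (-2 + 1 + 2)/4631 = (1/4631)*1 = 1/4631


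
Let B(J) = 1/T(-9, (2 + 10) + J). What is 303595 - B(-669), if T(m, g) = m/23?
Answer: 2732378/9 ≈ 3.0360e+5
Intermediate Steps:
T(m, g) = m/23 (T(m, g) = m*(1/23) = m/23)
B(J) = -23/9 (B(J) = 1/((1/23)*(-9)) = 1/(-9/23) = -23/9)
303595 - B(-669) = 303595 - 1*(-23/9) = 303595 + 23/9 = 2732378/9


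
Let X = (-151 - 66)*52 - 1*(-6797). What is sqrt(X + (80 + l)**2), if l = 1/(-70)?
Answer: sqrt(9362501)/70 ≈ 43.712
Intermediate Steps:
l = -1/70 ≈ -0.014286
X = -4487 (X = -217*52 + 6797 = -11284 + 6797 = -4487)
sqrt(X + (80 + l)**2) = sqrt(-4487 + (80 - 1/70)**2) = sqrt(-4487 + (5599/70)**2) = sqrt(-4487 + 31348801/4900) = sqrt(9362501/4900) = sqrt(9362501)/70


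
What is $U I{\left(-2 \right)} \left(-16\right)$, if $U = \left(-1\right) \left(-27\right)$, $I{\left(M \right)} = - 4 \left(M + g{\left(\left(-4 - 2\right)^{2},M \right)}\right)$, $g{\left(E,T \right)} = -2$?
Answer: $-6912$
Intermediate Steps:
$I{\left(M \right)} = 8 - 4 M$ ($I{\left(M \right)} = - 4 \left(M - 2\right) = - 4 \left(-2 + M\right) = 8 - 4 M$)
$U = 27$
$U I{\left(-2 \right)} \left(-16\right) = 27 \left(8 - -8\right) \left(-16\right) = 27 \left(8 + 8\right) \left(-16\right) = 27 \cdot 16 \left(-16\right) = 432 \left(-16\right) = -6912$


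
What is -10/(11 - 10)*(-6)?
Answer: 60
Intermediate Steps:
-10/(11 - 10)*(-6) = -10/1*(-6) = -10*1*(-6) = -10*(-6) = 60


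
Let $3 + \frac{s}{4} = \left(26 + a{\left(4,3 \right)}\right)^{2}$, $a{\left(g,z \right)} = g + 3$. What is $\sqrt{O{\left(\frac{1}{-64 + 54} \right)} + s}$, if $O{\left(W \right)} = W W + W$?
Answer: $\frac{\sqrt{434391}}{10} \approx 65.908$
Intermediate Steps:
$a{\left(g,z \right)} = 3 + g$
$O{\left(W \right)} = W + W^{2}$ ($O{\left(W \right)} = W^{2} + W = W + W^{2}$)
$s = 4344$ ($s = -12 + 4 \left(26 + \left(3 + 4\right)\right)^{2} = -12 + 4 \left(26 + 7\right)^{2} = -12 + 4 \cdot 33^{2} = -12 + 4 \cdot 1089 = -12 + 4356 = 4344$)
$\sqrt{O{\left(\frac{1}{-64 + 54} \right)} + s} = \sqrt{\frac{1 + \frac{1}{-64 + 54}}{-64 + 54} + 4344} = \sqrt{\frac{1 + \frac{1}{-10}}{-10} + 4344} = \sqrt{- \frac{1 - \frac{1}{10}}{10} + 4344} = \sqrt{\left(- \frac{1}{10}\right) \frac{9}{10} + 4344} = \sqrt{- \frac{9}{100} + 4344} = \sqrt{\frac{434391}{100}} = \frac{\sqrt{434391}}{10}$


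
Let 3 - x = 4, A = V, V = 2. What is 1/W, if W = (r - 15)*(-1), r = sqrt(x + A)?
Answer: 1/14 ≈ 0.071429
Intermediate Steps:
A = 2
x = -1 (x = 3 - 1*4 = 3 - 4 = -1)
r = 1 (r = sqrt(-1 + 2) = sqrt(1) = 1)
W = 14 (W = (1 - 15)*(-1) = -14*(-1) = 14)
1/W = 1/14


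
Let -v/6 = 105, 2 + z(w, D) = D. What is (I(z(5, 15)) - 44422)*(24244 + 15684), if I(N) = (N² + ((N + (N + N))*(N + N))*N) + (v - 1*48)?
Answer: -1267674072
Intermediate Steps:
z(w, D) = -2 + D
v = -630 (v = -6*105 = -630)
I(N) = -678 + N² + 6*N³ (I(N) = (N² + ((N + (N + N))*(N + N))*N) + (-630 - 1*48) = (N² + ((N + 2*N)*(2*N))*N) + (-630 - 48) = (N² + ((3*N)*(2*N))*N) - 678 = (N² + (6*N²)*N) - 678 = (N² + 6*N³) - 678 = -678 + N² + 6*N³)
(I(z(5, 15)) - 44422)*(24244 + 15684) = ((-678 + (-2 + 15)² + 6*(-2 + 15)³) - 44422)*(24244 + 15684) = ((-678 + 13² + 6*13³) - 44422)*39928 = ((-678 + 169 + 6*2197) - 44422)*39928 = ((-678 + 169 + 13182) - 44422)*39928 = (12673 - 44422)*39928 = -31749*39928 = -1267674072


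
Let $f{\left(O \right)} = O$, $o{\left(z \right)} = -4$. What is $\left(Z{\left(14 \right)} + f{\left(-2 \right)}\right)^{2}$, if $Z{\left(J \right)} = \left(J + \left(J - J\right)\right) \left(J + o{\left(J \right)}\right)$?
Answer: $19044$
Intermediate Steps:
$Z{\left(J \right)} = J \left(-4 + J\right)$ ($Z{\left(J \right)} = \left(J + \left(J - J\right)\right) \left(J - 4\right) = \left(J + 0\right) \left(-4 + J\right) = J \left(-4 + J\right)$)
$\left(Z{\left(14 \right)} + f{\left(-2 \right)}\right)^{2} = \left(14 \left(-4 + 14\right) - 2\right)^{2} = \left(14 \cdot 10 - 2\right)^{2} = \left(140 - 2\right)^{2} = 138^{2} = 19044$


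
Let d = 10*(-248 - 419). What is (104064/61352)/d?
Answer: -6504/25576115 ≈ -0.00025430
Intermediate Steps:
d = -6670 (d = 10*(-667) = -6670)
(104064/61352)/d = (104064/61352)/(-6670) = (104064*(1/61352))*(-1/6670) = (13008/7669)*(-1/6670) = -6504/25576115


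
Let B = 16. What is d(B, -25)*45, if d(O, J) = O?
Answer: 720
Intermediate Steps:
d(B, -25)*45 = 16*45 = 720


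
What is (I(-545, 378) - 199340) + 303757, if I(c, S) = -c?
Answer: 104962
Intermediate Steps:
(I(-545, 378) - 199340) + 303757 = (-1*(-545) - 199340) + 303757 = (545 - 199340) + 303757 = -198795 + 303757 = 104962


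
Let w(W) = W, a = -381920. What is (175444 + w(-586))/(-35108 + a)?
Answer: -87429/208514 ≈ -0.41930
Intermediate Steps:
(175444 + w(-586))/(-35108 + a) = (175444 - 586)/(-35108 - 381920) = 174858/(-417028) = 174858*(-1/417028) = -87429/208514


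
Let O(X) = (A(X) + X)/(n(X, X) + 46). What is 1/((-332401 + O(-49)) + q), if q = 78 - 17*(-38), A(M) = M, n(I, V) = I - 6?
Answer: -9/2984995 ≈ -3.0151e-6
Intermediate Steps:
n(I, V) = -6 + I
O(X) = 2*X/(40 + X) (O(X) = (X + X)/((-6 + X) + 46) = (2*X)/(40 + X) = 2*X/(40 + X))
q = 724 (q = 78 + 646 = 724)
1/((-332401 + O(-49)) + q) = 1/((-332401 + 2*(-49)/(40 - 49)) + 724) = 1/((-332401 + 2*(-49)/(-9)) + 724) = 1/((-332401 + 2*(-49)*(-⅑)) + 724) = 1/((-332401 + 98/9) + 724) = 1/(-2991511/9 + 724) = 1/(-2984995/9) = -9/2984995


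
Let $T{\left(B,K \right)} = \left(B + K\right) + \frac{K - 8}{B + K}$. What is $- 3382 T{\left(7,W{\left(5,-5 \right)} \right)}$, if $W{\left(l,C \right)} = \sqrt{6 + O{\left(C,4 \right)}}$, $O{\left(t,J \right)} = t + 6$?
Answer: $-18601 - \frac{32129 \sqrt{7}}{7} \approx -30745.0$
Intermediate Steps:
$O{\left(t,J \right)} = 6 + t$
$W{\left(l,C \right)} = \sqrt{12 + C}$ ($W{\left(l,C \right)} = \sqrt{6 + \left(6 + C\right)} = \sqrt{12 + C}$)
$T{\left(B,K \right)} = B + K + \frac{-8 + K}{B + K}$ ($T{\left(B,K \right)} = \left(B + K\right) + \frac{-8 + K}{B + K} = B + K + \frac{-8 + K}{B + K}$)
$- 3382 T{\left(7,W{\left(5,-5 \right)} \right)} = - 3382 \frac{-8 + \sqrt{12 - 5} + 7^{2} + \left(\sqrt{12 - 5}\right)^{2} + 2 \cdot 7 \sqrt{12 - 5}}{7 + \sqrt{12 - 5}} = - 3382 \frac{-8 + \sqrt{7} + 49 + \left(\sqrt{7}\right)^{2} + 2 \cdot 7 \sqrt{7}}{7 + \sqrt{7}} = - 3382 \frac{-8 + \sqrt{7} + 49 + 7 + 14 \sqrt{7}}{7 + \sqrt{7}} = - 3382 \frac{48 + 15 \sqrt{7}}{7 + \sqrt{7}} = - \frac{3382 \left(48 + 15 \sqrt{7}\right)}{7 + \sqrt{7}}$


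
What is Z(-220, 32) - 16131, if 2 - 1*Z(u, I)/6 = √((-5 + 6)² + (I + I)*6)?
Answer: -16119 - 6*√385 ≈ -16237.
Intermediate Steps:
Z(u, I) = 12 - 6*√(1 + 12*I) (Z(u, I) = 12 - 6*√((-5 + 6)² + (I + I)*6) = 12 - 6*√(1² + (2*I)*6) = 12 - 6*√(1 + 12*I))
Z(-220, 32) - 16131 = (12 - 6*√(1 + 12*32)) - 16131 = (12 - 6*√(1 + 384)) - 16131 = (12 - 6*√385) - 16131 = -16119 - 6*√385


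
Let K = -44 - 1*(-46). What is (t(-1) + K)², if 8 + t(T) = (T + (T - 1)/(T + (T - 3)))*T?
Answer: 729/25 ≈ 29.160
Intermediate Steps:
t(T) = -8 + T*(T + (-1 + T)/(-3 + 2*T)) (t(T) = -8 + (T + (T - 1)/(T + (T - 3)))*T = -8 + (T + (-1 + T)/(T + (-3 + T)))*T = -8 + (T + (-1 + T)/(-3 + 2*T))*T = -8 + T*(T + (-1 + T)/(-3 + 2*T)))
K = 2 (K = -44 + 46 = 2)
(t(-1) + K)² = ((24 - 17*(-1) - 2*(-1)² + 2*(-1)³)/(-3 + 2*(-1)) + 2)² = ((24 + 17 - 2*1 + 2*(-1))/(-3 - 2) + 2)² = ((24 + 17 - 2 - 2)/(-5) + 2)² = (-⅕*37 + 2)² = (-37/5 + 2)² = (-27/5)² = 729/25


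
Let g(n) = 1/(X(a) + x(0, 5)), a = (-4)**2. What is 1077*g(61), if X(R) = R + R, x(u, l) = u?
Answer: 1077/32 ≈ 33.656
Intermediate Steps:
a = 16
X(R) = 2*R
g(n) = 1/32 (g(n) = 1/(2*16 + 0) = 1/(32 + 0) = 1/32)
1077*g(61) = 1077*(1/32) = 1077/32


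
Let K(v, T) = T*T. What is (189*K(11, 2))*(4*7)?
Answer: 21168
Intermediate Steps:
K(v, T) = T²
(189*K(11, 2))*(4*7) = (189*2²)*(4*7) = (189*4)*28 = 756*28 = 21168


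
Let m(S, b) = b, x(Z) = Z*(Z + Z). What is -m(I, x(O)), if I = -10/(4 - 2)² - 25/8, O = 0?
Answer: 0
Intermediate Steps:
x(Z) = 2*Z² (x(Z) = Z*(2*Z) = 2*Z²)
I = -45/8 (I = -10/(2²) - 25*⅛ = -10/4 - 25/8 = -10*¼ - 25/8 = -5/2 - 25/8 = -45/8 ≈ -5.6250)
-m(I, x(O)) = -2*0² = -2*0 = -1*0 = 0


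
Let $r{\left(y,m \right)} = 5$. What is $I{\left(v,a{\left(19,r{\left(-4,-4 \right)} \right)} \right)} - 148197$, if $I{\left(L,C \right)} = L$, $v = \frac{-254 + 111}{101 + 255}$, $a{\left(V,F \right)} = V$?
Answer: $- \frac{52758275}{356} \approx -1.482 \cdot 10^{5}$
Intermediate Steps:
$v = - \frac{143}{356} \approx -0.40169$
$I{\left(v,a{\left(19,r{\left(-4,-4 \right)} \right)} \right)} - 148197 = - \frac{143}{356} - 148197 = - \frac{52758275}{356}$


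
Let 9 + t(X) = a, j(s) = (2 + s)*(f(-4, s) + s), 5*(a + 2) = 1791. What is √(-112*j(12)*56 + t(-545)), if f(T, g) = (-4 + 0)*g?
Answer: 2*√19758970/5 ≈ 1778.0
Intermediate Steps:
a = 1781/5 (a = -2 + (⅕)*1791 = -2 + 1791/5 = 1781/5 ≈ 356.20)
f(T, g) = -4*g
j(s) = -3*s*(2 + s) (j(s) = (2 + s)*(-4*s + s) = (2 + s)*(-3*s) = -3*s*(2 + s))
t(X) = 1736/5 (t(X) = -9 + 1781/5 = 1736/5)
√(-112*j(12)*56 + t(-545)) = √(-336*12*(-2 - 1*12)*56 + 1736/5) = √(-336*12*(-2 - 12)*56 + 1736/5) = √(-336*12*(-14)*56 + 1736/5) = √(-112*(-504)*56 + 1736/5) = √(56448*56 + 1736/5) = √(3161088 + 1736/5) = √(15807176/5) = 2*√19758970/5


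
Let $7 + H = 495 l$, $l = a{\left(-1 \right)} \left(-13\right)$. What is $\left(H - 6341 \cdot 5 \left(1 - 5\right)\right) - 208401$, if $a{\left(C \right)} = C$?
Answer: $-75153$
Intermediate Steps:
$l = 13$ ($l = \left(-1\right) \left(-13\right) = 13$)
$H = 6428$ ($H = -7 + 495 \cdot 13 = -7 + 6435 = 6428$)
$\left(H - 6341 \cdot 5 \left(1 - 5\right)\right) - 208401 = \left(6428 - 6341 \cdot 5 \left(1 - 5\right)\right) - 208401 = \left(6428 - 6341 \cdot 5 \left(-4\right)\right) - 208401 = \left(6428 - -126820\right) - 208401 = \left(6428 + 126820\right) - 208401 = 133248 - 208401 = -75153$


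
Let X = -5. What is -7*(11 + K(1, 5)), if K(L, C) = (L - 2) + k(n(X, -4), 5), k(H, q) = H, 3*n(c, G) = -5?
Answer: -175/3 ≈ -58.333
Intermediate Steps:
n(c, G) = -5/3 (n(c, G) = (⅓)*(-5) = -5/3)
K(L, C) = -11/3 + L (K(L, C) = (L - 2) - 5/3 = (-2 + L) - 5/3 = -11/3 + L)
-7*(11 + K(1, 5)) = -7*(11 + (-11/3 + 1)) = -7*(11 - 8/3) = -7*25/3 = -175/3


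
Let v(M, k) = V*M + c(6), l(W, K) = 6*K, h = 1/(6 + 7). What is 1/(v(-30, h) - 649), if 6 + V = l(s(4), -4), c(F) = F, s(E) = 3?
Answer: 1/257 ≈ 0.0038911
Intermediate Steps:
h = 1/13 ≈ 0.076923
V = -30 (V = -6 + 6*(-4) = -6 - 24 = -30)
v(M, k) = 6 - 30*M (v(M, k) = -30*M + 6 = 6 - 30*M)
1/(v(-30, h) - 649) = 1/((6 - 30*(-30)) - 649) = 1/((6 + 900) - 649) = 1/(906 - 649) = 1/257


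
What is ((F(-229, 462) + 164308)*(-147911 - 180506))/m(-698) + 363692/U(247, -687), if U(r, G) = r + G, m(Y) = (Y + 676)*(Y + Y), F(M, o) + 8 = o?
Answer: -135340068639/76780 ≈ -1.7627e+6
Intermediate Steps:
F(M, o) = -8 + o
m(Y) = 2*Y*(676 + Y) (m(Y) = (676 + Y)*(2*Y) = 2*Y*(676 + Y))
U(r, G) = G + r
((F(-229, 462) + 164308)*(-147911 - 180506))/m(-698) + 363692/U(247, -687) = (((-8 + 462) + 164308)*(-147911 - 180506))/((2*(-698)*(676 - 698))) + 363692/(-687 + 247) = ((454 + 164308)*(-328417))/((2*(-698)*(-22))) + 363692/(-440) = (164762*(-328417))/30712 + 363692*(-1/440) = -54110641754*1/30712 - 90923/110 = -27055320877/15356 - 90923/110 = -135340068639/76780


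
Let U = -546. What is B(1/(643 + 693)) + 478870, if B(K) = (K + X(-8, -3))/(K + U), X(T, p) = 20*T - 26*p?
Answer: 349314225401/729455 ≈ 4.7887e+5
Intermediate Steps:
X(T, p) = -26*p + 20*T
B(K) = (-82 + K)/(-546 + K) (B(K) = (K + (-26*(-3) + 20*(-8)))/(K - 546) = (K + (78 - 160))/(-546 + K) = (K - 82)/(-546 + K) = (-82 + K)/(-546 + K))
B(1/(643 + 693)) + 478870 = (-82 + 1/(643 + 693))/(-546 + 1/(643 + 693)) + 478870 = (-82 + 1/1336)/(-546 + 1/1336) + 478870 = -109551/1336/(-729455/1336) + 478870 = -1336/729455*(-109551/1336) + 478870 = 109551/729455 + 478870 = 349314225401/729455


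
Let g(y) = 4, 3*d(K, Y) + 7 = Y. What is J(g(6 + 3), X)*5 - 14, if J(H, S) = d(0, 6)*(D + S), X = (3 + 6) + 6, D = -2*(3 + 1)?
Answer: -77/3 ≈ -25.667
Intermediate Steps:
d(K, Y) = -7/3 + Y/3
D = -8 (D = -2*4 = -8)
X = 15 (X = 9 + 6 = 15)
J(H, S) = 8/3 - S/3 (J(H, S) = (-7/3 + (1/3)*6)*(-8 + S) = (-7/3 + 2)*(-8 + S) = -(-8 + S)/3 = 8/3 - S/3)
J(g(6 + 3), X)*5 - 14 = (8/3 - 1/3*15)*5 - 14 = (8/3 - 5)*5 - 14 = -7/3*5 - 14 = -35/3 - 14 = -77/3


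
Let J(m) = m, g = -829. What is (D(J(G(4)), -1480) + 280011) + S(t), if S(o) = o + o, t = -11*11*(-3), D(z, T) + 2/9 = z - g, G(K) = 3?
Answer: 2534119/9 ≈ 2.8157e+5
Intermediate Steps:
D(z, T) = 7459/9 + z (D(z, T) = -2/9 + (z - 1*(-829)) = -2/9 + (z + 829) = -2/9 + (829 + z) = 7459/9 + z)
t = 363 (t = -121*(-3) = 363)
S(o) = 2*o
(D(J(G(4)), -1480) + 280011) + S(t) = ((7459/9 + 3) + 280011) + 2*363 = (7486/9 + 280011) + 726 = 2527585/9 + 726 = 2534119/9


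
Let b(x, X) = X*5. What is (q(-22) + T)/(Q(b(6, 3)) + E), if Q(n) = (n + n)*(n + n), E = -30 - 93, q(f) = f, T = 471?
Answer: 449/777 ≈ 0.57786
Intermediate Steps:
b(x, X) = 5*X
E = -123
Q(n) = 4*n² (Q(n) = (2*n)*(2*n) = 4*n²)
(q(-22) + T)/(Q(b(6, 3)) + E) = (-22 + 471)/(4*(5*3)² - 123) = 449/(4*15² - 123) = 449/(4*225 - 123) = 449/(900 - 123) = 449/777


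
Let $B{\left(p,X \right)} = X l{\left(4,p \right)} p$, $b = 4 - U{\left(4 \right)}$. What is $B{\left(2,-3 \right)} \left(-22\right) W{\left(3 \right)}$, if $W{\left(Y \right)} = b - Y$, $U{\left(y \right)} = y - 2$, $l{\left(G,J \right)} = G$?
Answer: $-528$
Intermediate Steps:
$U{\left(y \right)} = -2 + y$ ($U{\left(y \right)} = y - 2 = -2 + y$)
$b = 2$ ($b = 4 - \left(-2 + 4\right) = 4 - 2 = 2$)
$B{\left(p,X \right)} = 4 X p$ ($B{\left(p,X \right)} = X 4 p = 4 X p$)
$W{\left(Y \right)} = 2 - Y$
$B{\left(2,-3 \right)} \left(-22\right) W{\left(3 \right)} = 4 \left(-3\right) 2 \left(-22\right) \left(2 - 3\right) = \left(-24\right) \left(-22\right) \left(2 - 3\right) = 528 \left(-1\right) = -528$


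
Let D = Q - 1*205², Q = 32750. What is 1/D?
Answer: -1/9275 ≈ -0.00010782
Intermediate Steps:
D = -9275 (D = 32750 - 1*205² = 32750 - 1*42025 = 32750 - 42025 = -9275)
1/D = 1/(-9275) = -1/9275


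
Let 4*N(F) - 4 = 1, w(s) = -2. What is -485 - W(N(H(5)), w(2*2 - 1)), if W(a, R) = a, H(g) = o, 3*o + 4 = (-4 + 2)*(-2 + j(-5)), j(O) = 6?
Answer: -1945/4 ≈ -486.25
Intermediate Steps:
o = -4 (o = -4/3 + ((-4 + 2)*(-2 + 6))/3 = -4/3 + (-2*4)/3 = -4/3 + (1/3)*(-8) = -4/3 - 8/3 = -4)
H(g) = -4
N(F) = 5/4 (N(F) = 1 + (1/4)*1 = 1 + 1/4 = 5/4)
-485 - W(N(H(5)), w(2*2 - 1)) = -485 - 1*5/4 = -485 - 5/4 = -1945/4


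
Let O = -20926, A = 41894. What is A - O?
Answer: 62820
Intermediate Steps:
A - O = 41894 - 1*(-20926) = 41894 + 20926 = 62820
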